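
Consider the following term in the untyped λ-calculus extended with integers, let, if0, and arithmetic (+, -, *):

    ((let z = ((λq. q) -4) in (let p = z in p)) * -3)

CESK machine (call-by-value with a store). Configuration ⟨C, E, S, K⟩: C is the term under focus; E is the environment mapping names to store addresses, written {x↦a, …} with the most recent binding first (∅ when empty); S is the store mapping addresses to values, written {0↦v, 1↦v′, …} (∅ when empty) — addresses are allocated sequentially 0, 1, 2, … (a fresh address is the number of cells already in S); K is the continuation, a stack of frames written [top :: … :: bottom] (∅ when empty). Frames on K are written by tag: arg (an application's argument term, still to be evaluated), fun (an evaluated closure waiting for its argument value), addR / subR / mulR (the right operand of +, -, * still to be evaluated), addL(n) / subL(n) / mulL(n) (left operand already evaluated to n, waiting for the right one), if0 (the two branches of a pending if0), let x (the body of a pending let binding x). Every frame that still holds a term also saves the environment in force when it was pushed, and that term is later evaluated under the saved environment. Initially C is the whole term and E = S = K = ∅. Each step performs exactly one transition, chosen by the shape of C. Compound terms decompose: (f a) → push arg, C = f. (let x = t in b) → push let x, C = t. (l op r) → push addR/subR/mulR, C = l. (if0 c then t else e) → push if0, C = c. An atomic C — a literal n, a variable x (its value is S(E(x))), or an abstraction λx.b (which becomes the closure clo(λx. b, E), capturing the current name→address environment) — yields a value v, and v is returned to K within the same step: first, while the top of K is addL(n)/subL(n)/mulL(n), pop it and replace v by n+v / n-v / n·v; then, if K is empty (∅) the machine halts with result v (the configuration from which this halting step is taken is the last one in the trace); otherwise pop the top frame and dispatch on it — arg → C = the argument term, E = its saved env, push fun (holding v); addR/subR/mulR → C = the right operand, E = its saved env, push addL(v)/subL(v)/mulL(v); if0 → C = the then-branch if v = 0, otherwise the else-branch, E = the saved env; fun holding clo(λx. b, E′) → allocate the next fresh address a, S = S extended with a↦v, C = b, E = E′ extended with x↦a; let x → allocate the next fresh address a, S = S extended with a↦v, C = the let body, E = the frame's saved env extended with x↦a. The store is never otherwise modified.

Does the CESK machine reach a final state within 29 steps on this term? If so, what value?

Answer: 12

Machine steps:
t=0: <C=((let z = ((λq. q) -4) in (let p = z in p)) * -3), E=∅, S=∅, K=∅>
t=1: <C=(let z = ((λq. q) -4) in (let p = z in p)), E=∅, S=∅, K=[mulR]>
t=2: <C=((λq. q) -4), E=∅, S=∅, K=[let z :: mulR]>
t=3: <C=(λq. q), E=∅, S=∅, K=[arg :: let z :: mulR]>
t=4: <C=-4, E=∅, S=∅, K=[fun :: let z :: mulR]>
t=5: <C=q, E={q↦0}, S={0↦-4}, K=[let z :: mulR]>
t=6: <C=(let p = z in p), E={z↦1}, S={0↦-4, 1↦-4}, K=[mulR]>
t=7: <C=z, E={z↦1}, S={0↦-4, 1↦-4}, K=[let p :: mulR]>
t=8: <C=p, E={p↦2, z↦1}, S={0↦-4, 1↦-4, 2↦-4}, K=[mulR]>
t=9: <C=-3, E=∅, S={0↦-4, 1↦-4, 2↦-4}, K=[mulL(-4)]>
→ final value 12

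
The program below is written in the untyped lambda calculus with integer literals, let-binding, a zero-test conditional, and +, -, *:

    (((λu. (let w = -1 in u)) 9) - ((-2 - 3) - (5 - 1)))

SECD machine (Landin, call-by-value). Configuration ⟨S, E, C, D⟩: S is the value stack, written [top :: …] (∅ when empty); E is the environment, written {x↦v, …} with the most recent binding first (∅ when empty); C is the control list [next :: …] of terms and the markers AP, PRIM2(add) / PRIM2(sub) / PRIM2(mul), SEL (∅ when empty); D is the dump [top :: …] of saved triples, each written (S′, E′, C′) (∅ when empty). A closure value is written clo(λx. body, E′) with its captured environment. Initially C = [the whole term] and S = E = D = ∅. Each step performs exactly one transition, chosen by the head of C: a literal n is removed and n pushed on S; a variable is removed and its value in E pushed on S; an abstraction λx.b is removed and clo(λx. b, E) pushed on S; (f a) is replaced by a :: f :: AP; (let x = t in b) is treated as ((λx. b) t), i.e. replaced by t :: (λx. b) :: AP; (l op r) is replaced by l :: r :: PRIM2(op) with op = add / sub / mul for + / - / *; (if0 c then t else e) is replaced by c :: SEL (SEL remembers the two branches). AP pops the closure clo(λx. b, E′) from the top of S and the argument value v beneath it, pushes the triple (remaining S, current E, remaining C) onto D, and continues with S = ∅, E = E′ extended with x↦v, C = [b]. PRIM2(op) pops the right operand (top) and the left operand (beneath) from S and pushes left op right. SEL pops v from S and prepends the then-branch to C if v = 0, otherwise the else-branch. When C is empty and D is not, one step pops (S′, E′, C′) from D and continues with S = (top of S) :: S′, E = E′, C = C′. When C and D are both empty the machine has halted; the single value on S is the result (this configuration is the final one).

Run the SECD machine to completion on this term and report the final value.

Answer: 18

Derivation:
t=0: [S=∅ | E=∅ | C=[(((λu. (let w = -1 in u)) 9) - ((-2 - 3) - (5 - 1)))] | D=∅]
t=1: [S=∅ | E=∅ | C=[((λu. (let w = -1 in u)) 9) :: ((-2 - 3) - (5 - 1)) :: PRIM2(sub)] | D=∅]
t=2: [S=∅ | E=∅ | C=[9 :: (λu. (let w = -1 in u)) :: AP :: ((-2 - 3) - (5 - 1)) :: PRIM2(sub)] | D=∅]
t=3: [S=[9] | E=∅ | C=[(λu. (let w = -1 in u)) :: AP :: ((-2 - 3) - (5 - 1)) :: PRIM2(sub)] | D=∅]
t=4: [S=[clo(λu. (let w = -1 in u), ∅) :: 9] | E=∅ | C=[AP :: ((-2 - 3) - (5 - 1)) :: PRIM2(sub)] | D=∅]
t=5: [S=∅ | E={u↦9} | C=[(let w = -1 in u)] | D=[(∅, ∅, [((-2 - 3) - (5 - 1)) :: PRIM2(sub)])]]
t=6: [S=∅ | E={u↦9} | C=[-1 :: (λw. u) :: AP] | D=[(∅, ∅, [((-2 - 3) - (5 - 1)) :: PRIM2(sub)])]]
t=7: [S=[-1] | E={u↦9} | C=[(λw. u) :: AP] | D=[(∅, ∅, [((-2 - 3) - (5 - 1)) :: PRIM2(sub)])]]
t=8: [S=[clo(λw. u, {u↦9}) :: -1] | E={u↦9} | C=[AP] | D=[(∅, ∅, [((-2 - 3) - (5 - 1)) :: PRIM2(sub)])]]
t=9: [S=∅ | E={w↦-1, u↦9} | C=[u] | D=[(∅, {u↦9}, ∅) :: (∅, ∅, [((-2 - 3) - (5 - 1)) :: PRIM2(sub)])]]
t=10: [S=[9] | E={w↦-1, u↦9} | C=∅ | D=[(∅, {u↦9}, ∅) :: (∅, ∅, [((-2 - 3) - (5 - 1)) :: PRIM2(sub)])]]
t=11: [S=[9] | E={u↦9} | C=∅ | D=[(∅, ∅, [((-2 - 3) - (5 - 1)) :: PRIM2(sub)])]]
t=12: [S=[9] | E=∅ | C=[((-2 - 3) - (5 - 1)) :: PRIM2(sub)] | D=∅]
t=13: [S=[9] | E=∅ | C=[(-2 - 3) :: (5 - 1) :: PRIM2(sub) :: PRIM2(sub)] | D=∅]
t=14: [S=[9] | E=∅ | C=[-2 :: 3 :: PRIM2(sub) :: (5 - 1) :: PRIM2(sub) :: PRIM2(sub)] | D=∅]
t=15: [S=[-2 :: 9] | E=∅ | C=[3 :: PRIM2(sub) :: (5 - 1) :: PRIM2(sub) :: PRIM2(sub)] | D=∅]
t=16: [S=[3 :: -2 :: 9] | E=∅ | C=[PRIM2(sub) :: (5 - 1) :: PRIM2(sub) :: PRIM2(sub)] | D=∅]
t=17: [S=[-5 :: 9] | E=∅ | C=[(5 - 1) :: PRIM2(sub) :: PRIM2(sub)] | D=∅]
t=18: [S=[-5 :: 9] | E=∅ | C=[5 :: 1 :: PRIM2(sub) :: PRIM2(sub) :: PRIM2(sub)] | D=∅]
t=19: [S=[5 :: -5 :: 9] | E=∅ | C=[1 :: PRIM2(sub) :: PRIM2(sub) :: PRIM2(sub)] | D=∅]
t=20: [S=[1 :: 5 :: -5 :: 9] | E=∅ | C=[PRIM2(sub) :: PRIM2(sub) :: PRIM2(sub)] | D=∅]
t=21: [S=[4 :: -5 :: 9] | E=∅ | C=[PRIM2(sub) :: PRIM2(sub)] | D=∅]
t=22: [S=[-9 :: 9] | E=∅ | C=[PRIM2(sub)] | D=∅]
t=23: [S=[18] | E=∅ | C=∅ | D=∅]
→ final value 18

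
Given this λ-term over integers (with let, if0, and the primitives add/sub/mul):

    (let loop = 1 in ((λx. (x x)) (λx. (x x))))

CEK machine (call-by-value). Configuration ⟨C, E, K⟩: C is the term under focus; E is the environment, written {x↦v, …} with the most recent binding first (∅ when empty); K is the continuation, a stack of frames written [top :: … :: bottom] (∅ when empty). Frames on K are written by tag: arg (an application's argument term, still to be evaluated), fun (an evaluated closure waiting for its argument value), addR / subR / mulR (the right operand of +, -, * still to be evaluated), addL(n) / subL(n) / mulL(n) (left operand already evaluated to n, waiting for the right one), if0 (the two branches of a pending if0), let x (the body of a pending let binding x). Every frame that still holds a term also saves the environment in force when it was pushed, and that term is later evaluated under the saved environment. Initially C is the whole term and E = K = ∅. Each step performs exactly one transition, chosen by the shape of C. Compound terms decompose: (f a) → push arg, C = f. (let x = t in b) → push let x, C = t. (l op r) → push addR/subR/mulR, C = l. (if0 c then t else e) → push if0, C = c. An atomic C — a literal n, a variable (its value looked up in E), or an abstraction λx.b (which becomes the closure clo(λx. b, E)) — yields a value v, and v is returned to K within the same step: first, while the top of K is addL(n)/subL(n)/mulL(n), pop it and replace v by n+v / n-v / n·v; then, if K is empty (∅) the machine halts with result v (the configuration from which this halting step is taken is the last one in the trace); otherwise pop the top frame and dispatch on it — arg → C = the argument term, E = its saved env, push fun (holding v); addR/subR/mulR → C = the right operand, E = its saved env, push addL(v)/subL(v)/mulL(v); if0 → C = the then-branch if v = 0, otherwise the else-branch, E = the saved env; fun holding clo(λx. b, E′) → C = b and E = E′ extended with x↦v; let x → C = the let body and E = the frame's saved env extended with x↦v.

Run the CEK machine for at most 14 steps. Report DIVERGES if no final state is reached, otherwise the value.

Answer: DIVERGES (no final state within 14 steps)

Derivation:
0. <C=(let loop = 1 in ((λx. (x x)) (λx. (x x)))), E=∅, K=∅>
1. <C=1, E=∅, K=[let loop]>
2. <C=((λx. (x x)) (λx. (x x))), E={loop↦1}, K=∅>
3. <C=(λx. (x x)), E={loop↦1}, K=[arg]>
4. <C=(λx. (x x)), E={loop↦1}, K=[fun]>
5. <C=(x x), E={x↦clo(λx. (x x), {loop↦1}), loop↦1}, K=∅>
6. <C=x, E={x↦clo(λx. (x x), {loop↦1}), loop↦1}, K=[arg]>
7. <C=x, E={x↦clo(λx. (x x), {loop↦1}), loop↦1}, K=[fun]>
… configuration repeats with period 3 (steps 5–7 recur indefinitely) …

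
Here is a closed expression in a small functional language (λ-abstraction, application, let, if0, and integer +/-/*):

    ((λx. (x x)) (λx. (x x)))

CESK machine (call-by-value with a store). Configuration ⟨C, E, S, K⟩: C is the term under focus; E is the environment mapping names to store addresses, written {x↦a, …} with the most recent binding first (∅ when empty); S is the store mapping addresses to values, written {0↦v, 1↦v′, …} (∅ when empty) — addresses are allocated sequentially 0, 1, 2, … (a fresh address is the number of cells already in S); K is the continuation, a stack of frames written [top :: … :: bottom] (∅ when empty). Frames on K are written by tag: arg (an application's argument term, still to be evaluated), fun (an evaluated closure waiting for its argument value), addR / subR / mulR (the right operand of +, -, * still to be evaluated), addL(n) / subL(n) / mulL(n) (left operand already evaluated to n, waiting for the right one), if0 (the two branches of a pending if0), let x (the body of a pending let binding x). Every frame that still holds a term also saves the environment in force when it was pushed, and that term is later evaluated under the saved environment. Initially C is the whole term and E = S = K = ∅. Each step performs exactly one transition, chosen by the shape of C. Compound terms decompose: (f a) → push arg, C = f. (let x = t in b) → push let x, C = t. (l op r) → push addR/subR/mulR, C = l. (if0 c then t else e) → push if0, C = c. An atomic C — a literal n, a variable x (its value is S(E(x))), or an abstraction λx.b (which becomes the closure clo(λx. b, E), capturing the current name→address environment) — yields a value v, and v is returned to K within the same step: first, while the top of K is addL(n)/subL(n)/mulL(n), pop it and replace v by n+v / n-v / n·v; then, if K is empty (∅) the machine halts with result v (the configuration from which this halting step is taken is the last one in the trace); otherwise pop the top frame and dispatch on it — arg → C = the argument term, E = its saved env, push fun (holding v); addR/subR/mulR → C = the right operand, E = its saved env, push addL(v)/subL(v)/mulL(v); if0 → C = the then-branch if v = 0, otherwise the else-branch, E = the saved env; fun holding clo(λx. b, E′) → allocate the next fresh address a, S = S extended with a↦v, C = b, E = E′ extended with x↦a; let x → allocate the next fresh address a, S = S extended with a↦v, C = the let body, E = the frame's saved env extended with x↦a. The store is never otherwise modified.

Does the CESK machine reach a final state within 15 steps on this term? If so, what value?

step 0: ⟨C=((λx. (x x)) (λx. (x x))); E=∅; S=∅; K=∅⟩
step 1: ⟨C=(λx. (x x)); E=∅; S=∅; K=[arg]⟩
step 2: ⟨C=(λx. (x x)); E=∅; S=∅; K=[fun]⟩
step 3: ⟨C=(x x); E={x↦0}; S={0↦clo(λx. (x x), ∅)}; K=∅⟩
step 4: ⟨C=x; E={x↦0}; S={0↦clo(λx. (x x), ∅)}; K=[arg]⟩
step 5: ⟨C=x; E={x↦0}; S={0↦clo(λx. (x x), ∅)}; K=[fun]⟩
step 6: ⟨C=(x x); E={x↦1}; S={0↦clo(λx. (x x), ∅), 1↦clo(λx. (x x), ∅)}; K=∅⟩
step 7: ⟨C=x; E={x↦1}; S={0↦clo(λx. (x x), ∅), 1↦clo(λx. (x x), ∅)}; K=[arg]⟩
step 8: ⟨C=x; E={x↦1}; S={0↦clo(λx. (x x), ∅), 1↦clo(λx. (x x), ∅)}; K=[fun]⟩
step 9: ⟨C=(x x); E={x↦2}; S={0↦clo(λx. (x x), ∅), 1↦clo(λx. (x x), ∅), 2↦clo(λx. (x x), ∅)}; K=∅⟩
step 10: ⟨C=x; E={x↦2}; S={0↦clo(λx. (x x), ∅), 1↦clo(λx. (x x), ∅), 2↦clo(λx. (x x), ∅)}; K=[arg]⟩
step 11: ⟨C=x; E={x↦2}; S={0↦clo(λx. (x x), ∅), 1↦clo(λx. (x x), ∅), 2↦clo(λx. (x x), ∅)}; K=[fun]⟩
step 12: ⟨C=(x x); E={x↦3}; S={0↦clo(λx. (x x), ∅), 1↦clo(λx. (x x), ∅), 2↦clo(λx. (x x), ∅), 3↦clo(λx. (x x), ∅)}; K=∅⟩
step 13: ⟨C=x; E={x↦3}; S={0↦clo(λx. (x x), ∅), 1↦clo(λx. (x x), ∅), 2↦clo(λx. (x x), ∅), 3↦clo(λx. (x x), ∅)}; K=[arg]⟩
step 14: ⟨C=x; E={x↦3}; S={0↦clo(λx. (x x), ∅), 1↦clo(λx. (x x), ∅), 2↦clo(λx. (x x), ∅), 3↦clo(λx. (x x), ∅)}; K=[fun]⟩
step 15: ⟨C=(x x); E={x↦4}; S={0↦clo(λx. (x x), ∅), 1↦clo(λx. (x x), ∅), 2↦clo(λx. (x x), ∅), 3↦clo(λx. (x x), ∅), 4↦clo(λx. (x x), ∅)}; K=∅⟩
→ 15 transitions taken and the configuration is still not final: no result within 15 steps

Answer: DIVERGES (no final state within 15 steps)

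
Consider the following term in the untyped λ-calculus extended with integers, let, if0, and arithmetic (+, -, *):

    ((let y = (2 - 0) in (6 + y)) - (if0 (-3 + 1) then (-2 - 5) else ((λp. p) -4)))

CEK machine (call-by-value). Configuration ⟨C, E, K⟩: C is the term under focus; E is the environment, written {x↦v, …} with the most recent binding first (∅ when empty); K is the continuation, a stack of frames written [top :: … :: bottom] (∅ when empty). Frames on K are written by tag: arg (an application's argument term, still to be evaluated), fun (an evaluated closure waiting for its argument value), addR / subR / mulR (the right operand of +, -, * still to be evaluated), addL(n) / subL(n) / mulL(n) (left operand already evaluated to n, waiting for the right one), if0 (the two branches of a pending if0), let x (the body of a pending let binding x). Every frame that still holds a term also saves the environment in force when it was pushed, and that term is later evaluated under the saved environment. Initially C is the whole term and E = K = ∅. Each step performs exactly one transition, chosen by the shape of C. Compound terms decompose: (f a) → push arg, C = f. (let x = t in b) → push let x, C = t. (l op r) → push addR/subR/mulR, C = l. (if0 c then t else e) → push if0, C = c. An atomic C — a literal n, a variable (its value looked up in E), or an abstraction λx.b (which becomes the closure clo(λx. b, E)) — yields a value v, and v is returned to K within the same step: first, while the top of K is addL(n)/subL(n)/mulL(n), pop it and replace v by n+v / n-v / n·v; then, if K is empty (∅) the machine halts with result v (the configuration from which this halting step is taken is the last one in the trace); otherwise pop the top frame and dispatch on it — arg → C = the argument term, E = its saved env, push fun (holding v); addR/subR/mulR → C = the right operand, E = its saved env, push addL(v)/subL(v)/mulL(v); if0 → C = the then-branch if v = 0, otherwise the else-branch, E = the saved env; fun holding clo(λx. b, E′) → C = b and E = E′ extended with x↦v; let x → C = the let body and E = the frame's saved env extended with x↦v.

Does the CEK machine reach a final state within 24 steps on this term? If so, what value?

Answer: 12

Execution trace:
t=0: <C=((let y = (2 - 0) in (6 + y)) - (if0 (-3 + 1) then (-2 - 5) else ((λp. p) -4))), E=∅, K=∅>
t=1: <C=(let y = (2 - 0) in (6 + y)), E=∅, K=[subR]>
t=2: <C=(2 - 0), E=∅, K=[let y :: subR]>
t=3: <C=2, E=∅, K=[subR :: let y :: subR]>
t=4: <C=0, E=∅, K=[subL(2) :: let y :: subR]>
t=5: <C=(6 + y), E={y↦2}, K=[subR]>
t=6: <C=6, E={y↦2}, K=[addR :: subR]>
t=7: <C=y, E={y↦2}, K=[addL(6) :: subR]>
t=8: <C=(if0 (-3 + 1) then (-2 - 5) else ((λp. p) -4)), E=∅, K=[subL(8)]>
t=9: <C=(-3 + 1), E=∅, K=[if0 :: subL(8)]>
t=10: <C=-3, E=∅, K=[addR :: if0 :: subL(8)]>
t=11: <C=1, E=∅, K=[addL(-3) :: if0 :: subL(8)]>
t=12: <C=((λp. p) -4), E=∅, K=[subL(8)]>
t=13: <C=(λp. p), E=∅, K=[arg :: subL(8)]>
t=14: <C=-4, E=∅, K=[fun :: subL(8)]>
t=15: <C=p, E={p↦-4}, K=[subL(8)]>
→ final value 12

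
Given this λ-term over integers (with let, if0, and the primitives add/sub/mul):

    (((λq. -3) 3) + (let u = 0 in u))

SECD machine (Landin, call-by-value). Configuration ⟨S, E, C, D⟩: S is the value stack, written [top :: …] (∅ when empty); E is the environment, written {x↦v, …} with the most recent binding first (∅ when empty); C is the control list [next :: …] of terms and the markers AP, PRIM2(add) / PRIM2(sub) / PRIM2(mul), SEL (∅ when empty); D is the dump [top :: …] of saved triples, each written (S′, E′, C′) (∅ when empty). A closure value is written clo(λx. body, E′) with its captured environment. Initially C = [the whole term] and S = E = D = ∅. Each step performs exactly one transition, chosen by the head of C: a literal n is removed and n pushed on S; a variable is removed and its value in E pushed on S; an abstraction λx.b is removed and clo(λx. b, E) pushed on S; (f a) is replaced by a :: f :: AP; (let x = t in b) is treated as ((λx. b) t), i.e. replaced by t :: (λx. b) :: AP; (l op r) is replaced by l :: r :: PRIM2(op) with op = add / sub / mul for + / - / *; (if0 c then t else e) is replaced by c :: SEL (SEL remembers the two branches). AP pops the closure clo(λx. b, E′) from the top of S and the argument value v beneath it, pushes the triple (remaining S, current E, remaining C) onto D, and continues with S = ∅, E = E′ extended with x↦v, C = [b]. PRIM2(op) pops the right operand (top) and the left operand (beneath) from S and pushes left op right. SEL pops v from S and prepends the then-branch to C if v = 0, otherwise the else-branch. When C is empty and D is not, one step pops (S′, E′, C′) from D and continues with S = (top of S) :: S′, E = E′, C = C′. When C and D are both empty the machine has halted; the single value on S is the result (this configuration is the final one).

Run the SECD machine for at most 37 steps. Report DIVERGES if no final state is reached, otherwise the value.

step 0: ⟨S=∅; E=∅; C=[(((λq. -3) 3) + (let u = 0 in u))]; D=∅⟩
step 1: ⟨S=∅; E=∅; C=[((λq. -3) 3) :: (let u = 0 in u) :: PRIM2(add)]; D=∅⟩
step 2: ⟨S=∅; E=∅; C=[3 :: (λq. -3) :: AP :: (let u = 0 in u) :: PRIM2(add)]; D=∅⟩
step 3: ⟨S=[3]; E=∅; C=[(λq. -3) :: AP :: (let u = 0 in u) :: PRIM2(add)]; D=∅⟩
step 4: ⟨S=[clo(λq. -3, ∅) :: 3]; E=∅; C=[AP :: (let u = 0 in u) :: PRIM2(add)]; D=∅⟩
step 5: ⟨S=∅; E={q↦3}; C=[-3]; D=[(∅, ∅, [(let u = 0 in u) :: PRIM2(add)])]⟩
step 6: ⟨S=[-3]; E={q↦3}; C=∅; D=[(∅, ∅, [(let u = 0 in u) :: PRIM2(add)])]⟩
step 7: ⟨S=[-3]; E=∅; C=[(let u = 0 in u) :: PRIM2(add)]; D=∅⟩
step 8: ⟨S=[-3]; E=∅; C=[0 :: (λu. u) :: AP :: PRIM2(add)]; D=∅⟩
step 9: ⟨S=[0 :: -3]; E=∅; C=[(λu. u) :: AP :: PRIM2(add)]; D=∅⟩
step 10: ⟨S=[clo(λu. u, ∅) :: 0 :: -3]; E=∅; C=[AP :: PRIM2(add)]; D=∅⟩
step 11: ⟨S=∅; E={u↦0}; C=[u]; D=[([-3], ∅, [PRIM2(add)])]⟩
step 12: ⟨S=[0]; E={u↦0}; C=∅; D=[([-3], ∅, [PRIM2(add)])]⟩
step 13: ⟨S=[0 :: -3]; E=∅; C=[PRIM2(add)]; D=∅⟩
step 14: ⟨S=[-3]; E=∅; C=∅; D=∅⟩
→ final value -3

Answer: -3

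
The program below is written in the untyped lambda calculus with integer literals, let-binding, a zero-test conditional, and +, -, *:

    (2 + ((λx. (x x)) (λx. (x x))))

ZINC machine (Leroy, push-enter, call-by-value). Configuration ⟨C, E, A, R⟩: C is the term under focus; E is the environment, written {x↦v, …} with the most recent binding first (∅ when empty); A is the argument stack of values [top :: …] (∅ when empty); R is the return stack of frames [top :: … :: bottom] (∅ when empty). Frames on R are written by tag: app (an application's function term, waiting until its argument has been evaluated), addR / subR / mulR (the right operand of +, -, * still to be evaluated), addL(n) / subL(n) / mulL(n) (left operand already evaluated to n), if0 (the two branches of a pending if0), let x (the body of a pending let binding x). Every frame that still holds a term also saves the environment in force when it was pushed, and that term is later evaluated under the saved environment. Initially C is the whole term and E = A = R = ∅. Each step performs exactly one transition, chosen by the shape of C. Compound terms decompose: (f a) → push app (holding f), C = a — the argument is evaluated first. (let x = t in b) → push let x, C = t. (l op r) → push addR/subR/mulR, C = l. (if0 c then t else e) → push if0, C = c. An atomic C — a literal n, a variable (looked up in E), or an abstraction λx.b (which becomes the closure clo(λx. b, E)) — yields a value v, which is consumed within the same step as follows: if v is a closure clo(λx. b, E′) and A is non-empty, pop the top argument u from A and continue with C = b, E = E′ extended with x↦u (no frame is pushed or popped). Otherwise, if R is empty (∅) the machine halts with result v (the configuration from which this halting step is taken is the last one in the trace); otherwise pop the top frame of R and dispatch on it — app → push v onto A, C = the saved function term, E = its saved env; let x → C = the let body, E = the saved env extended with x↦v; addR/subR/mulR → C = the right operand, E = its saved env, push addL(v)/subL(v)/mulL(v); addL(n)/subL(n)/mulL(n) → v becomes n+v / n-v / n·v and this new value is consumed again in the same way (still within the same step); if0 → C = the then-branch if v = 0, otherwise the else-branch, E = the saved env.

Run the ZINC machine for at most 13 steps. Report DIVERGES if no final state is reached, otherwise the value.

Answer: DIVERGES (no final state within 13 steps)

Derivation:
step 0: ⟨C=(2 + ((λx. (x x)) (λx. (x x)))); E=∅; A=∅; R=∅⟩
step 1: ⟨C=2; E=∅; A=∅; R=[addR]⟩
step 2: ⟨C=((λx. (x x)) (λx. (x x))); E=∅; A=∅; R=[addL(2)]⟩
step 3: ⟨C=(λx. (x x)); E=∅; A=∅; R=[app :: addL(2)]⟩
step 4: ⟨C=(λx. (x x)); E=∅; A=[clo(λx. (x x), ∅)]; R=[addL(2)]⟩
step 5: ⟨C=(x x); E={x↦clo(λx. (x x), ∅)}; A=∅; R=[addL(2)]⟩
step 6: ⟨C=x; E={x↦clo(λx. (x x), ∅)}; A=∅; R=[app :: addL(2)]⟩
step 7: ⟨C=x; E={x↦clo(λx. (x x), ∅)}; A=[clo(λx. (x x), ∅)]; R=[addL(2)]⟩
… configuration repeats with period 3 (steps 5–7 recur indefinitely) …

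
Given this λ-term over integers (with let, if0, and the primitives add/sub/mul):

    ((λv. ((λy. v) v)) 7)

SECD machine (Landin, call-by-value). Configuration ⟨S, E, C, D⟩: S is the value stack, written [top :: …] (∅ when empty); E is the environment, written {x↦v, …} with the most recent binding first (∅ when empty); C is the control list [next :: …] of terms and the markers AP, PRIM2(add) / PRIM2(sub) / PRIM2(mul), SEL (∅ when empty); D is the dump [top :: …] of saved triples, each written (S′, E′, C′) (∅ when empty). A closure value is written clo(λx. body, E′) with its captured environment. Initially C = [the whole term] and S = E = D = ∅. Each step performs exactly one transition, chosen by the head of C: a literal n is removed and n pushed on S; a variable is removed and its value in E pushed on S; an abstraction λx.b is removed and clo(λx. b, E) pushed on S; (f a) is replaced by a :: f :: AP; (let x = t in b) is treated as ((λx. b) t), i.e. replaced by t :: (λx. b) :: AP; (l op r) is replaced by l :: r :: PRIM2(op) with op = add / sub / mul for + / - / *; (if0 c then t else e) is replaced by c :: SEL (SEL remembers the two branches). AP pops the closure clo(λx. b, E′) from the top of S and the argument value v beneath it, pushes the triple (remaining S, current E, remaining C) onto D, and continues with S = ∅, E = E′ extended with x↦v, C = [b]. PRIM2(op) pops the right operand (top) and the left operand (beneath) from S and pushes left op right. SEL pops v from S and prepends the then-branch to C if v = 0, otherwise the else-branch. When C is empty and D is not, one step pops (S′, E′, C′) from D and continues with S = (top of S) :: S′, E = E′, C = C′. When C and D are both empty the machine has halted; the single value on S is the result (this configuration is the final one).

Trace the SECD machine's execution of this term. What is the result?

[0] <S=∅, E=∅, C=[((λv. ((λy. v) v)) 7)], D=∅>
[1] <S=∅, E=∅, C=[7 :: (λv. ((λy. v) v)) :: AP], D=∅>
[2] <S=[7], E=∅, C=[(λv. ((λy. v) v)) :: AP], D=∅>
[3] <S=[clo(λv. ((λy. v) v), ∅) :: 7], E=∅, C=[AP], D=∅>
[4] <S=∅, E={v↦7}, C=[((λy. v) v)], D=[(∅, ∅, ∅)]>
[5] <S=∅, E={v↦7}, C=[v :: (λy. v) :: AP], D=[(∅, ∅, ∅)]>
[6] <S=[7], E={v↦7}, C=[(λy. v) :: AP], D=[(∅, ∅, ∅)]>
[7] <S=[clo(λy. v, {v↦7}) :: 7], E={v↦7}, C=[AP], D=[(∅, ∅, ∅)]>
[8] <S=∅, E={y↦7, v↦7}, C=[v], D=[(∅, {v↦7}, ∅) :: (∅, ∅, ∅)]>
[9] <S=[7], E={y↦7, v↦7}, C=∅, D=[(∅, {v↦7}, ∅) :: (∅, ∅, ∅)]>
[10] <S=[7], E={v↦7}, C=∅, D=[(∅, ∅, ∅)]>
[11] <S=[7], E=∅, C=∅, D=∅>
→ final value 7

Answer: 7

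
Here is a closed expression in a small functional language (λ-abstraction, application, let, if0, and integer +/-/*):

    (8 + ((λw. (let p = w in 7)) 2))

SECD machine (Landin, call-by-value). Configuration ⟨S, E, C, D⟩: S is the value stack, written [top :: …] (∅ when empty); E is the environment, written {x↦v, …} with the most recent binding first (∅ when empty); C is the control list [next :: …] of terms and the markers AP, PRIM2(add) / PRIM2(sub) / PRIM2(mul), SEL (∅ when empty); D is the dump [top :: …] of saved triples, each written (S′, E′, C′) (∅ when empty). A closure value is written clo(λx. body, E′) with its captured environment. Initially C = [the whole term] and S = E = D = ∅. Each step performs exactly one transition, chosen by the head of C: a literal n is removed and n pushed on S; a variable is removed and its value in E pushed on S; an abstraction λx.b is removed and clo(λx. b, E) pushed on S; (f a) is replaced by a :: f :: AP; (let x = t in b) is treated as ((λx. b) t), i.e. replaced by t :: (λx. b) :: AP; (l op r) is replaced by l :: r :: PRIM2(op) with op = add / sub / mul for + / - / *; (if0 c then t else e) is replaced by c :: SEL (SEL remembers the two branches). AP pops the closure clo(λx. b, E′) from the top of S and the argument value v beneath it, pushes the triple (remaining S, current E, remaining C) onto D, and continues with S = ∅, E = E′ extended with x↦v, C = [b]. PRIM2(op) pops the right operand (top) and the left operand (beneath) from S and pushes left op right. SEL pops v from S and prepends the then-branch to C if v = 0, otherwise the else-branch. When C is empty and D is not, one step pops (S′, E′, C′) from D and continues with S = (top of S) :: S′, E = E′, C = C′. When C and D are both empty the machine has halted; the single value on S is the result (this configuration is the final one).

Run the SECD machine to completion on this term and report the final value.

[0] [S=∅ | E=∅ | C=[(8 + ((λw. (let p = w in 7)) 2))] | D=∅]
[1] [S=∅ | E=∅ | C=[8 :: ((λw. (let p = w in 7)) 2) :: PRIM2(add)] | D=∅]
[2] [S=[8] | E=∅ | C=[((λw. (let p = w in 7)) 2) :: PRIM2(add)] | D=∅]
[3] [S=[8] | E=∅ | C=[2 :: (λw. (let p = w in 7)) :: AP :: PRIM2(add)] | D=∅]
[4] [S=[2 :: 8] | E=∅ | C=[(λw. (let p = w in 7)) :: AP :: PRIM2(add)] | D=∅]
[5] [S=[clo(λw. (let p = w in 7), ∅) :: 2 :: 8] | E=∅ | C=[AP :: PRIM2(add)] | D=∅]
[6] [S=∅ | E={w↦2} | C=[(let p = w in 7)] | D=[([8], ∅, [PRIM2(add)])]]
[7] [S=∅ | E={w↦2} | C=[w :: (λp. 7) :: AP] | D=[([8], ∅, [PRIM2(add)])]]
[8] [S=[2] | E={w↦2} | C=[(λp. 7) :: AP] | D=[([8], ∅, [PRIM2(add)])]]
[9] [S=[clo(λp. 7, {w↦2}) :: 2] | E={w↦2} | C=[AP] | D=[([8], ∅, [PRIM2(add)])]]
[10] [S=∅ | E={p↦2, w↦2} | C=[7] | D=[(∅, {w↦2}, ∅) :: ([8], ∅, [PRIM2(add)])]]
[11] [S=[7] | E={p↦2, w↦2} | C=∅ | D=[(∅, {w↦2}, ∅) :: ([8], ∅, [PRIM2(add)])]]
[12] [S=[7] | E={w↦2} | C=∅ | D=[([8], ∅, [PRIM2(add)])]]
[13] [S=[7 :: 8] | E=∅ | C=[PRIM2(add)] | D=∅]
[14] [S=[15] | E=∅ | C=∅ | D=∅]
→ final value 15

Answer: 15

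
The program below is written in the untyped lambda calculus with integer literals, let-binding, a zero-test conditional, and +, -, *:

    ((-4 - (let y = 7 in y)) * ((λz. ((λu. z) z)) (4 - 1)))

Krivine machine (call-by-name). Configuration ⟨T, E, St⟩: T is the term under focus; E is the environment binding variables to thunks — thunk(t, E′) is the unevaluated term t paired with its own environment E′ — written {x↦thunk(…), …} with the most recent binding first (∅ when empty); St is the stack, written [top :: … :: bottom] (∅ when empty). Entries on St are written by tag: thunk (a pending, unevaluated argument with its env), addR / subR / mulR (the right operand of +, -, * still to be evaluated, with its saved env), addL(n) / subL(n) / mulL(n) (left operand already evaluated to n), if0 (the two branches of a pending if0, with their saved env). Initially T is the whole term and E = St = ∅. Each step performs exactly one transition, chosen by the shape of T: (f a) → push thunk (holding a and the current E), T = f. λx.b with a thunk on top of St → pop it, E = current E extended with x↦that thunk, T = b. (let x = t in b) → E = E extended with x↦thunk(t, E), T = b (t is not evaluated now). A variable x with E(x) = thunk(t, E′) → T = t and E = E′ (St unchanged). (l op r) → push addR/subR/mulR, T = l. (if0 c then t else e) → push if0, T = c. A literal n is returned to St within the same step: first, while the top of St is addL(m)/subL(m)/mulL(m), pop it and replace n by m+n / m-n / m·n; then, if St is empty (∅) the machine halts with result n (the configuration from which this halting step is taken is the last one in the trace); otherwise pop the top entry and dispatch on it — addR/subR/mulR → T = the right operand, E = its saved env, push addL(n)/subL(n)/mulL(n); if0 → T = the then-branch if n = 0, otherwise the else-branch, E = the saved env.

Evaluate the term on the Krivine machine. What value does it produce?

step 0: <T=((-4 - (let y = 7 in y)) * ((λz. ((λu. z) z)) (4 - 1))), E=∅, St=∅>
step 1: <T=(-4 - (let y = 7 in y)), E=∅, St=[mulR]>
step 2: <T=-4, E=∅, St=[subR :: mulR]>
step 3: <T=(let y = 7 in y), E=∅, St=[subL(-4) :: mulR]>
step 4: <T=y, E={y↦thunk(7, ∅)}, St=[subL(-4) :: mulR]>
step 5: <T=7, E=∅, St=[subL(-4) :: mulR]>
step 6: <T=((λz. ((λu. z) z)) (4 - 1)), E=∅, St=[mulL(-11)]>
step 7: <T=(λz. ((λu. z) z)), E=∅, St=[thunk :: mulL(-11)]>
step 8: <T=((λu. z) z), E={z↦thunk((4 - 1), ∅)}, St=[mulL(-11)]>
step 9: <T=(λu. z), E={z↦thunk((4 - 1), ∅)}, St=[thunk :: mulL(-11)]>
step 10: <T=z, E={u↦thunk(z, {z↦thunk((4 - 1), ∅)}), z↦thunk((4 - 1), ∅)}, St=[mulL(-11)]>
step 11: <T=(4 - 1), E=∅, St=[mulL(-11)]>
step 12: <T=4, E=∅, St=[subR :: mulL(-11)]>
step 13: <T=1, E=∅, St=[subL(4) :: mulL(-11)]>
→ final value -33

Answer: -33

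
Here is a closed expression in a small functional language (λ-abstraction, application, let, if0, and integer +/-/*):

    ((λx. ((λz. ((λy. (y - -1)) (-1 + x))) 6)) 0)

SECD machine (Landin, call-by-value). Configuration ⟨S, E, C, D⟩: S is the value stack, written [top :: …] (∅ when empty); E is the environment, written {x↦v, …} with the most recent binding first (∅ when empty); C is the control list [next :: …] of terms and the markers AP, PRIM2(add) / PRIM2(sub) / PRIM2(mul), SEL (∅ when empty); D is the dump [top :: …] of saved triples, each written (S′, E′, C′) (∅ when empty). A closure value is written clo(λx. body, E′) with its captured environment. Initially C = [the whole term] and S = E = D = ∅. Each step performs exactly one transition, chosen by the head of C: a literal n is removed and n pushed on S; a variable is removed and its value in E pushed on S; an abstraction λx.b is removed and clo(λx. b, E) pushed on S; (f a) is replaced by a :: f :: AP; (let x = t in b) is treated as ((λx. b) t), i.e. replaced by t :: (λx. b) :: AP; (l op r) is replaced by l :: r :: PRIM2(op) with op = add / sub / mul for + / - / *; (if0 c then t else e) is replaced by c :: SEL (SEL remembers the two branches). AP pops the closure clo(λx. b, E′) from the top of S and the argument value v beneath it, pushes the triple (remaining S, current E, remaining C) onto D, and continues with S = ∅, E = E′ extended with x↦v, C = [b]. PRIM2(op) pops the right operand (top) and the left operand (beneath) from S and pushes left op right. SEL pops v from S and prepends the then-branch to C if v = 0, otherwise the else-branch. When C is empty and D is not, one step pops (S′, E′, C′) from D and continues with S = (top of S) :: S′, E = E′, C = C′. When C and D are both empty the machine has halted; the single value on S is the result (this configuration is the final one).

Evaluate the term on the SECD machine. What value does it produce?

Answer: 0

Machine steps:
t=0: <S=∅, E=∅, C=[((λx. ((λz. ((λy. (y - -1)) (-1 + x))) 6)) 0)], D=∅>
t=1: <S=∅, E=∅, C=[0 :: (λx. ((λz. ((λy. (y - -1)) (-1 + x))) 6)) :: AP], D=∅>
t=2: <S=[0], E=∅, C=[(λx. ((λz. ((λy. (y - -1)) (-1 + x))) 6)) :: AP], D=∅>
t=3: <S=[clo(λx. ((λz. ((λy. (y - -1)) (-1 + x))) 6), ∅) :: 0], E=∅, C=[AP], D=∅>
t=4: <S=∅, E={x↦0}, C=[((λz. ((λy. (y - -1)) (-1 + x))) 6)], D=[(∅, ∅, ∅)]>
t=5: <S=∅, E={x↦0}, C=[6 :: (λz. ((λy. (y - -1)) (-1 + x))) :: AP], D=[(∅, ∅, ∅)]>
t=6: <S=[6], E={x↦0}, C=[(λz. ((λy. (y - -1)) (-1 + x))) :: AP], D=[(∅, ∅, ∅)]>
t=7: <S=[clo(λz. ((λy. (y - -1)) (-1 + x)), {x↦0}) :: 6], E={x↦0}, C=[AP], D=[(∅, ∅, ∅)]>
t=8: <S=∅, E={z↦6, x↦0}, C=[((λy. (y - -1)) (-1 + x))], D=[(∅, {x↦0}, ∅) :: (∅, ∅, ∅)]>
t=9: <S=∅, E={z↦6, x↦0}, C=[(-1 + x) :: (λy. (y - -1)) :: AP], D=[(∅, {x↦0}, ∅) :: (∅, ∅, ∅)]>
t=10: <S=∅, E={z↦6, x↦0}, C=[-1 :: x :: PRIM2(add) :: (λy. (y - -1)) :: AP], D=[(∅, {x↦0}, ∅) :: (∅, ∅, ∅)]>
t=11: <S=[-1], E={z↦6, x↦0}, C=[x :: PRIM2(add) :: (λy. (y - -1)) :: AP], D=[(∅, {x↦0}, ∅) :: (∅, ∅, ∅)]>
t=12: <S=[0 :: -1], E={z↦6, x↦0}, C=[PRIM2(add) :: (λy. (y - -1)) :: AP], D=[(∅, {x↦0}, ∅) :: (∅, ∅, ∅)]>
t=13: <S=[-1], E={z↦6, x↦0}, C=[(λy. (y - -1)) :: AP], D=[(∅, {x↦0}, ∅) :: (∅, ∅, ∅)]>
t=14: <S=[clo(λy. (y - -1), {z↦6, x↦0}) :: -1], E={z↦6, x↦0}, C=[AP], D=[(∅, {x↦0}, ∅) :: (∅, ∅, ∅)]>
t=15: <S=∅, E={y↦-1, z↦6, x↦0}, C=[(y - -1)], D=[(∅, {z↦6, x↦0}, ∅) :: (∅, {x↦0}, ∅) :: (∅, ∅, ∅)]>
t=16: <S=∅, E={y↦-1, z↦6, x↦0}, C=[y :: -1 :: PRIM2(sub)], D=[(∅, {z↦6, x↦0}, ∅) :: (∅, {x↦0}, ∅) :: (∅, ∅, ∅)]>
t=17: <S=[-1], E={y↦-1, z↦6, x↦0}, C=[-1 :: PRIM2(sub)], D=[(∅, {z↦6, x↦0}, ∅) :: (∅, {x↦0}, ∅) :: (∅, ∅, ∅)]>
t=18: <S=[-1 :: -1], E={y↦-1, z↦6, x↦0}, C=[PRIM2(sub)], D=[(∅, {z↦6, x↦0}, ∅) :: (∅, {x↦0}, ∅) :: (∅, ∅, ∅)]>
t=19: <S=[0], E={y↦-1, z↦6, x↦0}, C=∅, D=[(∅, {z↦6, x↦0}, ∅) :: (∅, {x↦0}, ∅) :: (∅, ∅, ∅)]>
t=20: <S=[0], E={z↦6, x↦0}, C=∅, D=[(∅, {x↦0}, ∅) :: (∅, ∅, ∅)]>
t=21: <S=[0], E={x↦0}, C=∅, D=[(∅, ∅, ∅)]>
t=22: <S=[0], E=∅, C=∅, D=∅>
→ final value 0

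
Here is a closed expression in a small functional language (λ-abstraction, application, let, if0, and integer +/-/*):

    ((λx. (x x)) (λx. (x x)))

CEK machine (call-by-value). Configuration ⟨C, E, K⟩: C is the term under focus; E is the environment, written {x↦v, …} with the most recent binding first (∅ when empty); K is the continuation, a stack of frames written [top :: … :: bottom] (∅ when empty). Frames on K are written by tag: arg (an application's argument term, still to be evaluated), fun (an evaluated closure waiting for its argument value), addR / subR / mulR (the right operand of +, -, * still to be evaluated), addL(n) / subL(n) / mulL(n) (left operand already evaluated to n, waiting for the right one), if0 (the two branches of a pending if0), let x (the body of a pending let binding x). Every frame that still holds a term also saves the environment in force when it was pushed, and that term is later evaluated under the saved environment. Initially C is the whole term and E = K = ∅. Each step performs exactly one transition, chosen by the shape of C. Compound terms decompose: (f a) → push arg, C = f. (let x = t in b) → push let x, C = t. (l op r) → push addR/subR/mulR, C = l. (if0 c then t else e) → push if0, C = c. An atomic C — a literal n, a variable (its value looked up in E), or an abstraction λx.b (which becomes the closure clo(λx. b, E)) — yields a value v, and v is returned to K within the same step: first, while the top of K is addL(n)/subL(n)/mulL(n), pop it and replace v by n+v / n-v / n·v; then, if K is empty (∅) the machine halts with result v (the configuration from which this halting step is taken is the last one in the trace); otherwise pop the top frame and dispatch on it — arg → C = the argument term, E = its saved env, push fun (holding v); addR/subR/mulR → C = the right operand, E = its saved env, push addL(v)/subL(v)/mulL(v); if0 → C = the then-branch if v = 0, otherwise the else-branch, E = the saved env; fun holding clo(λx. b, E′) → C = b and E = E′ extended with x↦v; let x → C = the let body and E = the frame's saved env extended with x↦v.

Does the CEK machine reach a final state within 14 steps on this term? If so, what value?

t=0: [C=((λx. (x x)) (λx. (x x))) | E=∅ | K=∅]
t=1: [C=(λx. (x x)) | E=∅ | K=[arg]]
t=2: [C=(λx. (x x)) | E=∅ | K=[fun]]
t=3: [C=(x x) | E={x↦clo(λx. (x x), ∅)} | K=∅]
t=4: [C=x | E={x↦clo(λx. (x x), ∅)} | K=[arg]]
t=5: [C=x | E={x↦clo(λx. (x x), ∅)} | K=[fun]]
… configuration repeats with period 3 (steps 3–5 recur indefinitely) …

Answer: DIVERGES (no final state within 14 steps)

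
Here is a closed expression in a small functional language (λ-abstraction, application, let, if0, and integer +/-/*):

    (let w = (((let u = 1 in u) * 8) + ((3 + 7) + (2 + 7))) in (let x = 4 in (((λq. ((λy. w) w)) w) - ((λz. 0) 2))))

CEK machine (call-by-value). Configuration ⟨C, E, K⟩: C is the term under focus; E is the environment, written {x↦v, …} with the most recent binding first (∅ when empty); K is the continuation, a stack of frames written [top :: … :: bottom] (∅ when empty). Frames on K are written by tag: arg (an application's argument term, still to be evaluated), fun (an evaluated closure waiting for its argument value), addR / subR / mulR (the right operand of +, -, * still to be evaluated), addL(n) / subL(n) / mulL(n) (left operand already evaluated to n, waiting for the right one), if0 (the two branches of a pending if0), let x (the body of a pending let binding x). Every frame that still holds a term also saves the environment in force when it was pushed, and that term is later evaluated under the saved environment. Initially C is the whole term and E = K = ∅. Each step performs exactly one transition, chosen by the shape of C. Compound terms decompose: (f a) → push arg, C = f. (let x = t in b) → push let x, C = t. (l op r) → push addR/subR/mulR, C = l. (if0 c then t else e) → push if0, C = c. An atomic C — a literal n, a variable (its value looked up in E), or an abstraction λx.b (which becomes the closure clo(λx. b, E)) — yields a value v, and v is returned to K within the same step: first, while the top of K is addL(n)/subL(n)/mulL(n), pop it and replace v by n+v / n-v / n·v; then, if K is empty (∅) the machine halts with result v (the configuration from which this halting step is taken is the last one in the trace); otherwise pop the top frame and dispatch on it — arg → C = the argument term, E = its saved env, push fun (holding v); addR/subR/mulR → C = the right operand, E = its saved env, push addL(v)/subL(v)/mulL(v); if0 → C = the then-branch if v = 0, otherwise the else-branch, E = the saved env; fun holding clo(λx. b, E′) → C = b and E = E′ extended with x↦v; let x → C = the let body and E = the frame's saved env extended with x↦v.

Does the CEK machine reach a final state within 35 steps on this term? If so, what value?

Answer: 27

Machine steps:
[0] [C=(let w = (((let u = 1 in u) * 8) + ((3 + 7) + (2 + 7))) in (let x = 4 in (((λq. ((λy. w) w)) w) - ((λz. 0) 2)))) | E=∅ | K=∅]
[1] [C=(((let u = 1 in u) * 8) + ((3 + 7) + (2 + 7))) | E=∅ | K=[let w]]
[2] [C=((let u = 1 in u) * 8) | E=∅ | K=[addR :: let w]]
[3] [C=(let u = 1 in u) | E=∅ | K=[mulR :: addR :: let w]]
[4] [C=1 | E=∅ | K=[let u :: mulR :: addR :: let w]]
[5] [C=u | E={u↦1} | K=[mulR :: addR :: let w]]
[6] [C=8 | E=∅ | K=[mulL(1) :: addR :: let w]]
[7] [C=((3 + 7) + (2 + 7)) | E=∅ | K=[addL(8) :: let w]]
[8] [C=(3 + 7) | E=∅ | K=[addR :: addL(8) :: let w]]
[9] [C=3 | E=∅ | K=[addR :: addR :: addL(8) :: let w]]
[10] [C=7 | E=∅ | K=[addL(3) :: addR :: addL(8) :: let w]]
[11] [C=(2 + 7) | E=∅ | K=[addL(10) :: addL(8) :: let w]]
[12] [C=2 | E=∅ | K=[addR :: addL(10) :: addL(8) :: let w]]
[13] [C=7 | E=∅ | K=[addL(2) :: addL(10) :: addL(8) :: let w]]
[14] [C=(let x = 4 in (((λq. ((λy. w) w)) w) - ((λz. 0) 2))) | E={w↦27} | K=∅]
[15] [C=4 | E={w↦27} | K=[let x]]
[16] [C=(((λq. ((λy. w) w)) w) - ((λz. 0) 2)) | E={x↦4, w↦27} | K=∅]
[17] [C=((λq. ((λy. w) w)) w) | E={x↦4, w↦27} | K=[subR]]
[18] [C=(λq. ((λy. w) w)) | E={x↦4, w↦27} | K=[arg :: subR]]
[19] [C=w | E={x↦4, w↦27} | K=[fun :: subR]]
[20] [C=((λy. w) w) | E={q↦27, x↦4, w↦27} | K=[subR]]
[21] [C=(λy. w) | E={q↦27, x↦4, w↦27} | K=[arg :: subR]]
[22] [C=w | E={q↦27, x↦4, w↦27} | K=[fun :: subR]]
[23] [C=w | E={y↦27, q↦27, x↦4, w↦27} | K=[subR]]
[24] [C=((λz. 0) 2) | E={x↦4, w↦27} | K=[subL(27)]]
[25] [C=(λz. 0) | E={x↦4, w↦27} | K=[arg :: subL(27)]]
[26] [C=2 | E={x↦4, w↦27} | K=[fun :: subL(27)]]
[27] [C=0 | E={z↦2, x↦4, w↦27} | K=[subL(27)]]
→ final value 27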